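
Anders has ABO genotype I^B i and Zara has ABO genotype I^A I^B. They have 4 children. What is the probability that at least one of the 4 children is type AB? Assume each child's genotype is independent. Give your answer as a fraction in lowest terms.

ABO cross I^B i × I^A I^B → 1/4 A, 1/2 B, 1/4 AB.
So P(type AB) = 1/4 per child.
P(none) = (3/4)^4 = 81/256; P(at least one) = 1 − 81/256 = 175/256.

175/256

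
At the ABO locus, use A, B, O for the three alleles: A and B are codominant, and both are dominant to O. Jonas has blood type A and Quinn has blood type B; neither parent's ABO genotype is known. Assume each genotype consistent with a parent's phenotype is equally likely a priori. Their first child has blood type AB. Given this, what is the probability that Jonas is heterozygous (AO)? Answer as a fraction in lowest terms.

1/3

Possible genotypes: Jonas ∈ {AA, AO}; Quinn ∈ {BB, BO}.
Weight each parental genotype pair by prior × P(type-AB child):
  AA × BB: posterior weight 4/9.
  AA × BO: posterior weight 2/9.
  AO × BB: posterior weight 2/9.
  AO × BO: posterior weight 1/9.
Sum the posterior weight over pairs where Jonas is AO: 1/3.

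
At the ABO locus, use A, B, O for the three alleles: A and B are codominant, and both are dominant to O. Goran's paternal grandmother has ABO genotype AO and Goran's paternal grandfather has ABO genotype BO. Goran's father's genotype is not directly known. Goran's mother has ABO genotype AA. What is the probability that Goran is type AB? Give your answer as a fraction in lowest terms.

Goran's father's ABO genotype from AO × BO: 1/4 AB, 1/4 AO, 1/4 BO, 1/4 OO.
Crossing each possibility with the mother AA and summing P(type AB): 1/4·1/2 + 1/4·0 + 1/4·1/2 + 1/4·0 = 1/4.

1/4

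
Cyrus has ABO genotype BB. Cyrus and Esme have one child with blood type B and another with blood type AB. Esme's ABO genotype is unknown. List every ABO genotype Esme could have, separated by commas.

For each candidate genotype of Esme, check whether crossing it with BB can produce every observed child phenotype.
  AA → possible child types {AB} ✗
  AB → possible child types {B, AB} ✓
  AO → possible child types {B, AB} ✓
  BB → possible child types {B} ✗
  BO → possible child types {B} ✗
  OO → possible child types {B} ✗

AB, AO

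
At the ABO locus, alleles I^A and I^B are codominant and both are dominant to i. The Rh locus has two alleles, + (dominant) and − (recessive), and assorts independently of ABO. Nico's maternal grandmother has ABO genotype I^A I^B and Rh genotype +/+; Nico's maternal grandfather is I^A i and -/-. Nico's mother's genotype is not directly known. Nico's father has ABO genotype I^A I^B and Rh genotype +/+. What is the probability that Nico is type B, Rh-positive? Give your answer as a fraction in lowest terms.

Nico's mother's ABO genotype from I^A I^B × I^A i: 1/4 I^A I^A, 1/4 I^A I^B, 1/4 I^A i, 1/4 I^B i.
Crossing each possibility with the father I^A I^B and summing P(type B): 1/4·0 + 1/4·1/4 + 1/4·1/4 + 1/4·1/2 = 1/4.
Similarly for Rh via the mother's Rh distribution: P(Rh+) = 1.
Independent loci: 1/4 × 1 = 1/4.

1/4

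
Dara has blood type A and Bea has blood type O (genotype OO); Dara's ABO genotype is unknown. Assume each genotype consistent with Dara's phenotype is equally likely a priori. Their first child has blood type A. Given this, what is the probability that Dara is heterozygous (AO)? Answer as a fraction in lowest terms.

1/3

Possible genotypes: Dara ∈ {AA, AO}; Bea ∈ {OO}.
Weight each parental genotype pair by prior × P(type-A child):
  AA × OO: posterior weight 2/3.
  AO × OO: posterior weight 1/3.
Sum the posterior weight over pairs where Dara is AO: 1/3.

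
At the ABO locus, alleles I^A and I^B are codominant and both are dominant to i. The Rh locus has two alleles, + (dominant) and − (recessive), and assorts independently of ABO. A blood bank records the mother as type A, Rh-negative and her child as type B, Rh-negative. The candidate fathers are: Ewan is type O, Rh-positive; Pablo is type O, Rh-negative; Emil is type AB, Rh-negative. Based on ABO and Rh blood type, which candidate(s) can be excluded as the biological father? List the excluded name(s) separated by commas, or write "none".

Ewan, Pablo

A candidate is excluded only if no genotype consistent with his phenotype could produce a type B, Rh-negative child with a type A, Rh-negative mother.
Ewan (type O, Rh+): no genotype consistent with that phenotype can produce a type-B Rh- child with a type-A mother.
Pablo (type O, Rh-): no genotype consistent with that phenotype can produce a type-B Rh- child with a type-A mother.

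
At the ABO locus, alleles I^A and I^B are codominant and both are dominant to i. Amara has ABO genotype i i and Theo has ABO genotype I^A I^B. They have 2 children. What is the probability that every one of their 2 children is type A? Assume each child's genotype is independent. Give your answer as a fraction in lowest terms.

1/4

ABO cross i i × I^A I^B → 1/2 A, 1/2 B.
So P(type A) = 1/2 per child.
All 2 independent: (1/2)^2 = 1/4.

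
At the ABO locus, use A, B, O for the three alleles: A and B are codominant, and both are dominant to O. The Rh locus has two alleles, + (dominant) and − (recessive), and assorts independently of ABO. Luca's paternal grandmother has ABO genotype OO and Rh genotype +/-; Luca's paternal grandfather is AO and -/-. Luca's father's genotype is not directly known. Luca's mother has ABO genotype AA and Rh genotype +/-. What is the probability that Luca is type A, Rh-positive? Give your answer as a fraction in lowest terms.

5/8

Luca's father's ABO genotype from OO × AO: 1/2 AO, 1/2 OO.
Crossing each possibility with the mother AA and summing P(type A): 1/2·1 + 1/2·1 = 1.
Similarly for Rh via the father's Rh distribution: P(Rh+) = 5/8.
Independent loci: 1 × 5/8 = 5/8.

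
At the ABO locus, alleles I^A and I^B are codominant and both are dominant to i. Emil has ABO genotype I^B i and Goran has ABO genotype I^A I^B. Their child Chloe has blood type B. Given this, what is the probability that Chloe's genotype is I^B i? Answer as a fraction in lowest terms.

Cross I^B i × I^A I^B → 1/4 I^A I^B, 1/4 I^A i, 1/4 I^B I^B, 1/4 I^B i.
Type-B genotypes among offspring: I^B I^B (1/4), I^B i (1/4); total 1/2.
P(I^B i | type B) = (1/4) / (1/2) = 1/2.

1/2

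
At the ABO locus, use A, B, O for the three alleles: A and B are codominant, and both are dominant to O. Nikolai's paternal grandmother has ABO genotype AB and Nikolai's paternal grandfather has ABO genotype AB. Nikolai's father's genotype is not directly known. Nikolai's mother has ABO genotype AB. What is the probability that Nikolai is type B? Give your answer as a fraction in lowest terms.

1/4

Nikolai's father's ABO genotype from AB × AB: 1/4 AA, 1/2 AB, 1/4 BB.
Crossing each possibility with the mother AB and summing P(type B): 1/4·0 + 1/2·1/4 + 1/4·1/2 = 1/4.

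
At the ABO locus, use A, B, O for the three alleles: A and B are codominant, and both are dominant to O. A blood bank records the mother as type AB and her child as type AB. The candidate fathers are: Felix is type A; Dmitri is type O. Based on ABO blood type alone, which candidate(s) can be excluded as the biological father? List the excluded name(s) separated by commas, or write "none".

Dmitri

A candidate is excluded only if no genotype consistent with his phenotype could produce a type AB child with a type AB mother.
Dmitri (type O): no genotype consistent with that phenotype can produce a type-AB child with a type-AB mother.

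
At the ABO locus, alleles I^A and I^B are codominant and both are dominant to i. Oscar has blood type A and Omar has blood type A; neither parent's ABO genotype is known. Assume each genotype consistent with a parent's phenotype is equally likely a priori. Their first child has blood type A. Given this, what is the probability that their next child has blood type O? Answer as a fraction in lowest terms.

1/20

Possible genotypes: Oscar ∈ {I^A I^A, I^A i}; Omar ∈ {I^A I^A, I^A i}.
Weight each parental genotype pair by prior × P(type-A child):
  I^A I^A × I^A I^A: posterior weight 4/15; P(next child type O) = 0.
  I^A I^A × I^A i: posterior weight 4/15; P(next child type O) = 0.
  I^A i × I^A I^A: posterior weight 4/15; P(next child type O) = 0.
  I^A i × I^A i: posterior weight 1/5; P(next child type O) = 1/4.
Weighted sum = 1/20.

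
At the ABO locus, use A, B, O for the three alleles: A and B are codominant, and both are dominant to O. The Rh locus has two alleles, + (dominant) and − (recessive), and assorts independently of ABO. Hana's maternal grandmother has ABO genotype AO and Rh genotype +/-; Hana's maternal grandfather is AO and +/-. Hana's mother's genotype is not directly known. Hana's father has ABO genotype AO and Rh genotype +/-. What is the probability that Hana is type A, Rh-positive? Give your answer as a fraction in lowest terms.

9/16

Hana's mother's ABO genotype from AO × AO: 1/4 AA, 1/2 AO, 1/4 OO.
Crossing each possibility with the father AO and summing P(type A): 1/4·1 + 1/2·3/4 + 1/4·1/2 = 3/4.
Similarly for Rh via the mother's Rh distribution: P(Rh+) = 3/4.
Independent loci: 3/4 × 3/4 = 9/16.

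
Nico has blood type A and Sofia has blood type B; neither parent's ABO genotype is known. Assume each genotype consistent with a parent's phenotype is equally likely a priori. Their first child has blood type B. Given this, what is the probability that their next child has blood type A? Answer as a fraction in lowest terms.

Possible genotypes: Nico ∈ {AA, AO}; Sofia ∈ {BB, BO}.
Weight each parental genotype pair by prior × P(type-B child):
  AO × BB: posterior weight 2/3; P(next child type A) = 0.
  AO × BO: posterior weight 1/3; P(next child type A) = 1/4.
Weighted sum = 1/12.

1/12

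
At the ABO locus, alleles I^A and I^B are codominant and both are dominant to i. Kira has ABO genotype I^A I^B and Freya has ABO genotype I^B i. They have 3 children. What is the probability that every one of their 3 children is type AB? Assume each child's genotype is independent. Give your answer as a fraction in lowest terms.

ABO cross I^A I^B × I^B i → 1/4 A, 1/2 B, 1/4 AB.
So P(type AB) = 1/4 per child.
All 3 independent: (1/4)^3 = 1/64.

1/64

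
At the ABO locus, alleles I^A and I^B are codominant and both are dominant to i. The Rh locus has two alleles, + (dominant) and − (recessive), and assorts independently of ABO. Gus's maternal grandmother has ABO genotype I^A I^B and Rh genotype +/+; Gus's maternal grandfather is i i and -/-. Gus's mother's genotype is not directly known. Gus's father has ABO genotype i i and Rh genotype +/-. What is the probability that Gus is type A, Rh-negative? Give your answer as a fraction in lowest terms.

Gus's mother's ABO genotype from I^A I^B × i i: 1/2 I^A i, 1/2 I^B i.
Crossing each possibility with the father i i and summing P(type A): 1/2·1/2 + 1/2·0 = 1/4.
Similarly for Rh via the mother's Rh distribution: P(Rh-) = 1/4.
Independent loci: 1/4 × 1/4 = 1/16.

1/16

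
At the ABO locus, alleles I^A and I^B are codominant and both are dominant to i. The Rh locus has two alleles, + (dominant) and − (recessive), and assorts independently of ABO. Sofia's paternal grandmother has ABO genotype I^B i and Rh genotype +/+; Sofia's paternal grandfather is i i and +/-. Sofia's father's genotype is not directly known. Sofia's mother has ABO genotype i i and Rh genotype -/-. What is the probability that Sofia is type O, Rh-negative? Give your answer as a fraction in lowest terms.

Sofia's father's ABO genotype from I^B i × i i: 1/2 I^B i, 1/2 i i.
Crossing each possibility with the mother i i and summing P(type O): 1/2·1/2 + 1/2·1 = 3/4.
Similarly for Rh via the father's Rh distribution: P(Rh-) = 1/4.
Independent loci: 3/4 × 1/4 = 3/16.

3/16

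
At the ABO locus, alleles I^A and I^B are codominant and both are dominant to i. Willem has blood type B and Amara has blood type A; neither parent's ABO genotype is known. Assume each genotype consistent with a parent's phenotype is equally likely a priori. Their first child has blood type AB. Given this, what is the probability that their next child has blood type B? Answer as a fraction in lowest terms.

Possible genotypes: Willem ∈ {I^B I^B, I^B i}; Amara ∈ {I^A I^A, I^A i}.
Weight each parental genotype pair by prior × P(type-AB child):
  I^B I^B × I^A I^A: posterior weight 4/9; P(next child type B) = 0.
  I^B I^B × I^A i: posterior weight 2/9; P(next child type B) = 1/2.
  I^B i × I^A I^A: posterior weight 2/9; P(next child type B) = 0.
  I^B i × I^A i: posterior weight 1/9; P(next child type B) = 1/4.
Weighted sum = 5/36.

5/36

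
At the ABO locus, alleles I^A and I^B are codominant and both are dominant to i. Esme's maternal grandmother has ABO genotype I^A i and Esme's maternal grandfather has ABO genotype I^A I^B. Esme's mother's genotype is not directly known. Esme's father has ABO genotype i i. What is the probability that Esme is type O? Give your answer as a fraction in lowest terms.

1/4

Esme's mother's ABO genotype from I^A i × I^A I^B: 1/4 I^A I^A, 1/4 I^A I^B, 1/4 I^A i, 1/4 I^B i.
Crossing each possibility with the father i i and summing P(type O): 1/4·0 + 1/4·0 + 1/4·1/2 + 1/4·1/2 = 1/4.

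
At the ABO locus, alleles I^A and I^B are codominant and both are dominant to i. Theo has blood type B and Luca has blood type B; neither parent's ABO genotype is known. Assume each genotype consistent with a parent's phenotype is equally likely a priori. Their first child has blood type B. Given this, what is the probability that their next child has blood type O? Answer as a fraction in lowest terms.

Possible genotypes: Theo ∈ {I^B I^B, I^B i}; Luca ∈ {I^B I^B, I^B i}.
Weight each parental genotype pair by prior × P(type-B child):
  I^B I^B × I^B I^B: posterior weight 4/15; P(next child type O) = 0.
  I^B I^B × I^B i: posterior weight 4/15; P(next child type O) = 0.
  I^B i × I^B I^B: posterior weight 4/15; P(next child type O) = 0.
  I^B i × I^B i: posterior weight 1/5; P(next child type O) = 1/4.
Weighted sum = 1/20.

1/20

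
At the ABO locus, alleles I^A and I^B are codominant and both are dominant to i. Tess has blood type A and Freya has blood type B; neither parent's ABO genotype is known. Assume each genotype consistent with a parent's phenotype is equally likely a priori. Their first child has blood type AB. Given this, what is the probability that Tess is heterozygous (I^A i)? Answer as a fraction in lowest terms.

Possible genotypes: Tess ∈ {I^A I^A, I^A i}; Freya ∈ {I^B I^B, I^B i}.
Weight each parental genotype pair by prior × P(type-AB child):
  I^A I^A × I^B I^B: posterior weight 4/9.
  I^A I^A × I^B i: posterior weight 2/9.
  I^A i × I^B I^B: posterior weight 2/9.
  I^A i × I^B i: posterior weight 1/9.
Sum the posterior weight over pairs where Tess is I^A i: 1/3.

1/3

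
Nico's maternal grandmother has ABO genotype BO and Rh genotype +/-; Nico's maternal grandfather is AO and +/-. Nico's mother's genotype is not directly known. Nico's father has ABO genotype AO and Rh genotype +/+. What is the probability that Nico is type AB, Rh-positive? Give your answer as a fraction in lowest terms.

Nico's mother's ABO genotype from BO × AO: 1/4 AB, 1/4 AO, 1/4 BO, 1/4 OO.
Crossing each possibility with the father AO and summing P(type AB): 1/4·1/4 + 1/4·0 + 1/4·1/4 + 1/4·0 = 1/8.
Similarly for Rh via the mother's Rh distribution: P(Rh+) = 1.
Independent loci: 1/8 × 1 = 1/8.

1/8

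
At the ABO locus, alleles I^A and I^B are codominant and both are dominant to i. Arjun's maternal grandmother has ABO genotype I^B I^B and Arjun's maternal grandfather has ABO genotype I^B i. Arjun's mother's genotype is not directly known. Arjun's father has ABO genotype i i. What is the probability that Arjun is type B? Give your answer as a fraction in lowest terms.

3/4

Arjun's mother's ABO genotype from I^B I^B × I^B i: 1/2 I^B I^B, 1/2 I^B i.
Crossing each possibility with the father i i and summing P(type B): 1/2·1 + 1/2·1/2 = 3/4.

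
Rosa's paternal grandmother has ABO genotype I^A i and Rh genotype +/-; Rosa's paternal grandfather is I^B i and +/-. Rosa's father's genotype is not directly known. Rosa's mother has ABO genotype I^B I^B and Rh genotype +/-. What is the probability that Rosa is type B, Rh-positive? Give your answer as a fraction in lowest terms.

9/16

Rosa's father's ABO genotype from I^A i × I^B i: 1/4 I^A I^B, 1/4 I^A i, 1/4 I^B i, 1/4 i i.
Crossing each possibility with the mother I^B I^B and summing P(type B): 1/4·1/2 + 1/4·1/2 + 1/4·1 + 1/4·1 = 3/4.
Similarly for Rh via the father's Rh distribution: P(Rh+) = 3/4.
Independent loci: 3/4 × 3/4 = 9/16.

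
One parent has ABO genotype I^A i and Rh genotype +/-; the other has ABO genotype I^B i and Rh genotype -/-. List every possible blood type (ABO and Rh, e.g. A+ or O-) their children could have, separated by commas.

O+, O-, A+, A-, B+, B-, AB+, AB-

Gametes from I^A i × I^B i give offspring ABO genotypes I^A I^B, I^A i, I^B i, i i, i.e. phenotypes O, A, B, AB.
Rh cross +/- × -/- → phenotypes Rh+, Rh-.
Combining independently: O+, O-, A+, A-, B+, B-, AB+, AB-.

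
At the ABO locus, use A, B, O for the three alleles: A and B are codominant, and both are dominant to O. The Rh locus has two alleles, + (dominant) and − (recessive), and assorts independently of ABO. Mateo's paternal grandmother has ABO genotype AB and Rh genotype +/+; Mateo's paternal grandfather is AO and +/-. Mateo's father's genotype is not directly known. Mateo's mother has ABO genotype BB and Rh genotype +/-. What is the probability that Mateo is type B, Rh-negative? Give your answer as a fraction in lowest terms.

Mateo's father's ABO genotype from AB × AO: 1/4 AA, 1/4 AB, 1/4 AO, 1/4 BO.
Crossing each possibility with the mother BB and summing P(type B): 1/4·0 + 1/4·1/2 + 1/4·1/2 + 1/4·1 = 1/2.
Similarly for Rh via the father's Rh distribution: P(Rh-) = 1/8.
Independent loci: 1/2 × 1/8 = 1/16.

1/16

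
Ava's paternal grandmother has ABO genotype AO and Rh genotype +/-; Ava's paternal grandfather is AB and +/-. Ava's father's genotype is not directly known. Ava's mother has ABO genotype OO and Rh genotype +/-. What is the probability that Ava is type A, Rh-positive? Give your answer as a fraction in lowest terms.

3/8

Ava's father's ABO genotype from AO × AB: 1/4 AA, 1/4 AB, 1/4 AO, 1/4 BO.
Crossing each possibility with the mother OO and summing P(type A): 1/4·1 + 1/4·1/2 + 1/4·1/2 + 1/4·0 = 1/2.
Similarly for Rh via the father's Rh distribution: P(Rh+) = 3/4.
Independent loci: 1/2 × 3/4 = 3/8.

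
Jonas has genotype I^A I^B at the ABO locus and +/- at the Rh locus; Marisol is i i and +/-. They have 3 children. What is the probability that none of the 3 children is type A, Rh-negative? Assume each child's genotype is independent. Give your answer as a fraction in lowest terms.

343/512

ABO cross I^A I^B × i i → 1/2 A, 1/2 B.
Rh cross +/- × +/- → 3/4 Rh+, 1/4 Rh-; so P(type A, Rh-negative) = 1/2 × 1/4 = 1/8 per child.
P(not type A, Rh-negative) = 7/8 for one child; (7/8)^3 = 343/512.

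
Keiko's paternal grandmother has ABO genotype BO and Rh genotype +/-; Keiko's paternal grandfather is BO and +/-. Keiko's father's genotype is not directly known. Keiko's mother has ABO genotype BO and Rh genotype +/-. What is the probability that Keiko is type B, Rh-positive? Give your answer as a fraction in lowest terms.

Keiko's father's ABO genotype from BO × BO: 1/4 BB, 1/2 BO, 1/4 OO.
Crossing each possibility with the mother BO and summing P(type B): 1/4·1 + 1/2·3/4 + 1/4·1/2 = 3/4.
Similarly for Rh via the father's Rh distribution: P(Rh+) = 3/4.
Independent loci: 3/4 × 3/4 = 9/16.

9/16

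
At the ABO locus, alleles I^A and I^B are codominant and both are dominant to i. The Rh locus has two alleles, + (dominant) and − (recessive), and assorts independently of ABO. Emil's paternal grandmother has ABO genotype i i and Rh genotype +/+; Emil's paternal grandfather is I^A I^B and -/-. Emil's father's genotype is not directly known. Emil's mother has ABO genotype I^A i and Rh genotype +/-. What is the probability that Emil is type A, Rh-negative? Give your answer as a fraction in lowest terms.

Emil's father's ABO genotype from i i × I^A I^B: 1/2 I^A i, 1/2 I^B i.
Crossing each possibility with the mother I^A i and summing P(type A): 1/2·3/4 + 1/2·1/4 = 1/2.
Similarly for Rh via the father's Rh distribution: P(Rh-) = 1/4.
Independent loci: 1/2 × 1/4 = 1/8.

1/8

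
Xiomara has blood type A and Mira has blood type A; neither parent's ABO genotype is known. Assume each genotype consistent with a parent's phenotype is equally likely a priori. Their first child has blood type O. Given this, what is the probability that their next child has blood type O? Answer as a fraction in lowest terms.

1/4

Possible genotypes: Xiomara ∈ {I^A I^A, I^A i}; Mira ∈ {I^A I^A, I^A i}.
Weight each parental genotype pair by prior × P(type-O child):
  I^A i × I^A i: posterior weight 1; P(next child type O) = 1/4.
Weighted sum = 1/4.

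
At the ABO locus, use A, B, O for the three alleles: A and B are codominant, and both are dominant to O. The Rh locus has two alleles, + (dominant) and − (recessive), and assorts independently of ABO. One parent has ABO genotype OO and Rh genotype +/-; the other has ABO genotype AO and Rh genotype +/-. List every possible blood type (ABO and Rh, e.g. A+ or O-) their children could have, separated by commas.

O+, O-, A+, A-

Gametes from OO × AO give offspring ABO genotypes AO, OO, i.e. phenotypes O, A.
Rh cross +/- × +/- → phenotypes Rh+, Rh-.
Combining independently: O+, O-, A+, A-.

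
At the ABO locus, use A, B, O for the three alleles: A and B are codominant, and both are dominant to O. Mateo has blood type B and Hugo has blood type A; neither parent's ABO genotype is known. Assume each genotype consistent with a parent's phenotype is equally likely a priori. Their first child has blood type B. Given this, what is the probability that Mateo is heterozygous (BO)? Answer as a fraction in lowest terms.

1/3

Possible genotypes: Mateo ∈ {BB, BO}; Hugo ∈ {AA, AO}.
Weight each parental genotype pair by prior × P(type-B child):
  BB × AO: posterior weight 2/3.
  BO × AO: posterior weight 1/3.
Sum the posterior weight over pairs where Mateo is BO: 1/3.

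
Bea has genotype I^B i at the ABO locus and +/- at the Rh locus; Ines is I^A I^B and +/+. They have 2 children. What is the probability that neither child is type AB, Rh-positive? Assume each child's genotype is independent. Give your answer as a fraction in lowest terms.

9/16

ABO cross I^B i × I^A I^B → 1/4 A, 1/2 B, 1/4 AB.
Rh cross +/- × +/+ → 1 Rh+; so P(type AB, Rh-positive) = 1/4 × 1 = 1/4 per child.
P(not type AB, Rh-positive) = 3/4 for one child; (3/4)^2 = 9/16.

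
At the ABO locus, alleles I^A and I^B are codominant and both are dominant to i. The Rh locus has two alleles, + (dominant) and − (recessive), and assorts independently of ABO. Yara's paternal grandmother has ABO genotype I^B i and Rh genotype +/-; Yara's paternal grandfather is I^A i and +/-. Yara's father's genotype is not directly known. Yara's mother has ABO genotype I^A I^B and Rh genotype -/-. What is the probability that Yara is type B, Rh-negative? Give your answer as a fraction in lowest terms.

3/16

Yara's father's ABO genotype from I^B i × I^A i: 1/4 I^A I^B, 1/4 I^A i, 1/4 I^B i, 1/4 i i.
Crossing each possibility with the mother I^A I^B and summing P(type B): 1/4·1/4 + 1/4·1/4 + 1/4·1/2 + 1/4·1/2 = 3/8.
Similarly for Rh via the father's Rh distribution: P(Rh-) = 1/2.
Independent loci: 3/8 × 1/2 = 3/16.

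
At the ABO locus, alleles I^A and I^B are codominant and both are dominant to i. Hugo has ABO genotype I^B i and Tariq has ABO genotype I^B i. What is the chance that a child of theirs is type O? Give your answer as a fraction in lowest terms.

ABO cross I^B i × I^B i → offspring phenotypes: 1/4 O, 3/4 B.
So P(type O) = 1/4.

1/4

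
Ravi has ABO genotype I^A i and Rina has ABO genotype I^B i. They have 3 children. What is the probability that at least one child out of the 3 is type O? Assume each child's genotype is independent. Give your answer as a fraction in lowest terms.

37/64

ABO cross I^A i × I^B i → 1/4 O, 1/4 A, 1/4 B, 1/4 AB.
So P(type O) = 1/4 per child.
P(none) = (3/4)^3 = 27/64; P(at least one) = 1 − 27/64 = 37/64.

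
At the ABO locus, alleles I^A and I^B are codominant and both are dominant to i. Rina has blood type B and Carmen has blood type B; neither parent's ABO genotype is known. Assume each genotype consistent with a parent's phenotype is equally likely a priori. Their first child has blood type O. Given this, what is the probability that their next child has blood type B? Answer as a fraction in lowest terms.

Possible genotypes: Rina ∈ {I^B I^B, I^B i}; Carmen ∈ {I^B I^B, I^B i}.
Weight each parental genotype pair by prior × P(type-O child):
  I^B i × I^B i: posterior weight 1; P(next child type B) = 3/4.
Weighted sum = 3/4.

3/4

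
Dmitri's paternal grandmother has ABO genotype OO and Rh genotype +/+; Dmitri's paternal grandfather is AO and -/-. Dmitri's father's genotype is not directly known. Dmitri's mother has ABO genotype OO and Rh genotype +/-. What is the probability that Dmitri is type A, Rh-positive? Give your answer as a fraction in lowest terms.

Dmitri's father's ABO genotype from OO × AO: 1/2 AO, 1/2 OO.
Crossing each possibility with the mother OO and summing P(type A): 1/2·1/2 + 1/2·0 = 1/4.
Similarly for Rh via the father's Rh distribution: P(Rh+) = 3/4.
Independent loci: 1/4 × 3/4 = 3/16.

3/16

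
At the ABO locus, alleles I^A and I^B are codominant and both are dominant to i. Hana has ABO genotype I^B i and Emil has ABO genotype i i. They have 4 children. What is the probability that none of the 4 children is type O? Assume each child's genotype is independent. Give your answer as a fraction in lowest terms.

1/16

ABO cross I^B i × i i → 1/2 O, 1/2 B.
So P(type O) = 1/2 per child.
P(not type O) = 1/2 for one child; (1/2)^4 = 1/16.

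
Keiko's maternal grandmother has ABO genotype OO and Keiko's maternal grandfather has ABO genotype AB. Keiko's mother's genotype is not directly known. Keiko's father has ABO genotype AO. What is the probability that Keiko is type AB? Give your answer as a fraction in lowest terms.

1/8

Keiko's mother's ABO genotype from OO × AB: 1/2 AO, 1/2 BO.
Crossing each possibility with the father AO and summing P(type AB): 1/2·0 + 1/2·1/4 = 1/8.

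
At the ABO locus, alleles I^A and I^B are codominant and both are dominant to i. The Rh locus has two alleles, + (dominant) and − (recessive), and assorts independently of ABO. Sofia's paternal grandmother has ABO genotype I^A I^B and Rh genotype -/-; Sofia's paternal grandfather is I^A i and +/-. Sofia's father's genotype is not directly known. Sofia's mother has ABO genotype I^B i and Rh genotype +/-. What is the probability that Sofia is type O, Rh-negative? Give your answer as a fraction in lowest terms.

3/64

Sofia's father's ABO genotype from I^A I^B × I^A i: 1/4 I^A I^A, 1/4 I^A I^B, 1/4 I^A i, 1/4 I^B i.
Crossing each possibility with the mother I^B i and summing P(type O): 1/4·0 + 1/4·0 + 1/4·1/4 + 1/4·1/4 = 1/8.
Similarly for Rh via the father's Rh distribution: P(Rh-) = 3/8.
Independent loci: 1/8 × 3/8 = 3/64.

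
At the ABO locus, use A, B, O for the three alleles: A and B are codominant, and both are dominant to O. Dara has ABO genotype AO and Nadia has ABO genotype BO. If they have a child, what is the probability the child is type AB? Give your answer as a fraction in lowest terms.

ABO cross AO × BO → offspring phenotypes: 1/4 O, 1/4 A, 1/4 B, 1/4 AB.
So P(type AB) = 1/4.

1/4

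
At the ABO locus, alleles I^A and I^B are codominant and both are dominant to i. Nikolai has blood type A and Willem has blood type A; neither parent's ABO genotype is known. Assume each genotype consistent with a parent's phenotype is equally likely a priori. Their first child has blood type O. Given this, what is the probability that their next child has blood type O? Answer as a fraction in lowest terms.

1/4

Possible genotypes: Nikolai ∈ {I^A I^A, I^A i}; Willem ∈ {I^A I^A, I^A i}.
Weight each parental genotype pair by prior × P(type-O child):
  I^A i × I^A i: posterior weight 1; P(next child type O) = 1/4.
Weighted sum = 1/4.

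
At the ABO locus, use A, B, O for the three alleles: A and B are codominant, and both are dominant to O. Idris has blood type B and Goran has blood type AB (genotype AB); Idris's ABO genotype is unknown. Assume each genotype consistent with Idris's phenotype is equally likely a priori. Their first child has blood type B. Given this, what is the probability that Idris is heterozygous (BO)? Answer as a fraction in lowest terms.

1/2

Possible genotypes: Idris ∈ {BB, BO}; Goran ∈ {AB}.
Weight each parental genotype pair by prior × P(type-B child):
  BB × AB: posterior weight 1/2.
  BO × AB: posterior weight 1/2.
Sum the posterior weight over pairs where Idris is BO: 1/2.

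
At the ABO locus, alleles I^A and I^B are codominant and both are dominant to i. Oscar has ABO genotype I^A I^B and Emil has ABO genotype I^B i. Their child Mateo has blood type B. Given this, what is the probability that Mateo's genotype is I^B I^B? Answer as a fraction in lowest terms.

1/2

Cross I^A I^B × I^B i → 1/4 I^A I^B, 1/4 I^A i, 1/4 I^B I^B, 1/4 I^B i.
Type-B genotypes among offspring: I^B I^B (1/4), I^B i (1/4); total 1/2.
P(I^B I^B | type B) = (1/4) / (1/2) = 1/2.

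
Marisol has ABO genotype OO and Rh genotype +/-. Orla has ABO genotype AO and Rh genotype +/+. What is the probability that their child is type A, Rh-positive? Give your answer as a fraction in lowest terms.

ABO cross OO × AO → offspring phenotypes: 1/2 O, 1/2 A.
Rh cross +/- × +/+ → 1 Rh+.
Independent loci: P(type A, Rh-positive) = 1/2 × 1 = 1/2.

1/2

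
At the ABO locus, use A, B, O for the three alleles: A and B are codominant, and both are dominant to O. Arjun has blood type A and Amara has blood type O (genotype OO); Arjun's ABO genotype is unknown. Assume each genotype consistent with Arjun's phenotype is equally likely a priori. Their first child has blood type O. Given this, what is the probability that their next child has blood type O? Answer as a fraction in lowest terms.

1/2

Possible genotypes: Arjun ∈ {AA, AO}; Amara ∈ {OO}.
Weight each parental genotype pair by prior × P(type-O child):
  AO × OO: posterior weight 1; P(next child type O) = 1/2.
Weighted sum = 1/2.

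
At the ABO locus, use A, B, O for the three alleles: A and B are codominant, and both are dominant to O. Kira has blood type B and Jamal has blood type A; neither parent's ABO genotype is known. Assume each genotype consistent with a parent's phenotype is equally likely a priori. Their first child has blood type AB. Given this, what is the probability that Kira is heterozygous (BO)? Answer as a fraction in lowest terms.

Possible genotypes: Kira ∈ {BB, BO}; Jamal ∈ {AA, AO}.
Weight each parental genotype pair by prior × P(type-AB child):
  BB × AA: posterior weight 4/9.
  BB × AO: posterior weight 2/9.
  BO × AA: posterior weight 2/9.
  BO × AO: posterior weight 1/9.
Sum the posterior weight over pairs where Kira is BO: 1/3.

1/3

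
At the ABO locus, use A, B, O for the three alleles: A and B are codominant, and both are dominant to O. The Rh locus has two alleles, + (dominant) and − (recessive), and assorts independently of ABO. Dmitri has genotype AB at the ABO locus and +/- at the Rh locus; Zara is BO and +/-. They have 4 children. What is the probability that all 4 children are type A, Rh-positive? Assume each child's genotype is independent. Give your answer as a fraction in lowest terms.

81/65536

ABO cross AB × BO → 1/4 A, 1/2 B, 1/4 AB.
Rh cross +/- × +/- → 3/4 Rh+, 1/4 Rh-; so P(type A, Rh-positive) = 1/4 × 3/4 = 3/16 per child.
All 4 independent: (3/16)^4 = 81/65536.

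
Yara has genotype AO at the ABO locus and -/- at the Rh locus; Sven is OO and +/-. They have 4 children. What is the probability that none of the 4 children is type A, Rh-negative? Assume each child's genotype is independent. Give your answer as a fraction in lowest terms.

ABO cross AO × OO → 1/2 O, 1/2 A.
Rh cross -/- × +/- → 1/2 Rh+, 1/2 Rh-; so P(type A, Rh-negative) = 1/2 × 1/2 = 1/4 per child.
P(not type A, Rh-negative) = 3/4 for one child; (3/4)^4 = 81/256.

81/256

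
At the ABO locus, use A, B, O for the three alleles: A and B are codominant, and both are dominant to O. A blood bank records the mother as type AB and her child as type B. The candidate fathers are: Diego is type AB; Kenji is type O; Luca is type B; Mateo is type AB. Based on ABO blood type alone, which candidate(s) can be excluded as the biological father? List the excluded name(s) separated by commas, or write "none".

none

A candidate is excluded only if no genotype consistent with his phenotype could produce a type B child with a type AB mother.
Every candidate has at least one consistent genotype combination, so none can be excluded.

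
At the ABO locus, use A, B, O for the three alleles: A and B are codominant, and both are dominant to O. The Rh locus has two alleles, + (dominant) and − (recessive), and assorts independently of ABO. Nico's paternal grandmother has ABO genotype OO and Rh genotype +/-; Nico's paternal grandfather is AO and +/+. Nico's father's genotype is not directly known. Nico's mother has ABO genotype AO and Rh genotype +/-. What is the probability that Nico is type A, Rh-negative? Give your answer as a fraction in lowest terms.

Nico's father's ABO genotype from OO × AO: 1/2 AO, 1/2 OO.
Crossing each possibility with the mother AO and summing P(type A): 1/2·3/4 + 1/2·1/2 = 5/8.
Similarly for Rh via the father's Rh distribution: P(Rh-) = 1/8.
Independent loci: 5/8 × 1/8 = 5/64.

5/64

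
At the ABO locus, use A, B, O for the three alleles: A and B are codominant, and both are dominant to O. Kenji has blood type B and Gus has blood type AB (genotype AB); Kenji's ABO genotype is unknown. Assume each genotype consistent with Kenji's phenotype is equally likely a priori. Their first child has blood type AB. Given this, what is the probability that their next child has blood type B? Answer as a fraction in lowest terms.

1/2

Possible genotypes: Kenji ∈ {BB, BO}; Gus ∈ {AB}.
Weight each parental genotype pair by prior × P(type-AB child):
  BB × AB: posterior weight 2/3; P(next child type B) = 1/2.
  BO × AB: posterior weight 1/3; P(next child type B) = 1/2.
Weighted sum = 1/2.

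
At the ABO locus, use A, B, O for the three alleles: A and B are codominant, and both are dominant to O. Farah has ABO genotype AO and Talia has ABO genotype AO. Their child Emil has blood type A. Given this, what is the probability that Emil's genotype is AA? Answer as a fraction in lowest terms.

Cross AO × AO → 1/4 AA, 1/2 AO, 1/4 OO.
Type-A genotypes among offspring: AA (1/4), AO (1/2); total 3/4.
P(AA | type A) = (1/4) / (3/4) = 1/3.

1/3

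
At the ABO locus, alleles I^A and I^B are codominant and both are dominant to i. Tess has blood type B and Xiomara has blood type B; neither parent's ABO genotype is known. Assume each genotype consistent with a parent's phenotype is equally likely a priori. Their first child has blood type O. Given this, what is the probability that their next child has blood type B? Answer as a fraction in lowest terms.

Possible genotypes: Tess ∈ {I^B I^B, I^B i}; Xiomara ∈ {I^B I^B, I^B i}.
Weight each parental genotype pair by prior × P(type-O child):
  I^B i × I^B i: posterior weight 1; P(next child type B) = 3/4.
Weighted sum = 3/4.

3/4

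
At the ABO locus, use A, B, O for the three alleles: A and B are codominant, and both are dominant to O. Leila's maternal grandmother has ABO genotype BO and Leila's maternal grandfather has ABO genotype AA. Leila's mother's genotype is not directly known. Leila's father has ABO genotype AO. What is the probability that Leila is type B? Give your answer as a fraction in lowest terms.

1/8

Leila's mother's ABO genotype from BO × AA: 1/2 AB, 1/2 AO.
Crossing each possibility with the father AO and summing P(type B): 1/2·1/4 + 1/2·0 = 1/8.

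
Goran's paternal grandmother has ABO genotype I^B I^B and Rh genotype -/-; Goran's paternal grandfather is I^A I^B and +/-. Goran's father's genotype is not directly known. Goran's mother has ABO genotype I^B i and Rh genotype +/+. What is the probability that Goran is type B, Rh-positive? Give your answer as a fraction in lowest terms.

3/4

Goran's father's ABO genotype from I^B I^B × I^A I^B: 1/2 I^A I^B, 1/2 I^B I^B.
Crossing each possibility with the mother I^B i and summing P(type B): 1/2·1/2 + 1/2·1 = 3/4.
Similarly for Rh via the father's Rh distribution: P(Rh+) = 1.
Independent loci: 3/4 × 1 = 3/4.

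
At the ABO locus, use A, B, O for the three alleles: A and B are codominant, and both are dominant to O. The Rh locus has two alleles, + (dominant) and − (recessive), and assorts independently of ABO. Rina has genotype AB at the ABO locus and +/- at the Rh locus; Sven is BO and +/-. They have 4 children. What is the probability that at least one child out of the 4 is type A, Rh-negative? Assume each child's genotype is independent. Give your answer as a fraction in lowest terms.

14911/65536

ABO cross AB × BO → 1/4 A, 1/2 B, 1/4 AB.
Rh cross +/- × +/- → 3/4 Rh+, 1/4 Rh-; so P(type A, Rh-negative) = 1/4 × 1/4 = 1/16 per child.
P(none) = (15/16)^4 = 50625/65536; P(at least one) = 1 − 50625/65536 = 14911/65536.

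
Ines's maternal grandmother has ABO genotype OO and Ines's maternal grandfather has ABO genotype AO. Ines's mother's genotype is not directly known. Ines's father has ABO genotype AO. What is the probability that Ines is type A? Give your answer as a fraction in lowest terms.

5/8

Ines's mother's ABO genotype from OO × AO: 1/2 AO, 1/2 OO.
Crossing each possibility with the father AO and summing P(type A): 1/2·3/4 + 1/2·1/2 = 5/8.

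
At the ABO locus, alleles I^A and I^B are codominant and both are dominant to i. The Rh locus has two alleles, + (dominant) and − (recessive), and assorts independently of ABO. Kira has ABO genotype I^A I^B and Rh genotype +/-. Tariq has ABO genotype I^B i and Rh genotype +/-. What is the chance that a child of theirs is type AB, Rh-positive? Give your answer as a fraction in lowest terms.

3/16

ABO cross I^A I^B × I^B i → offspring phenotypes: 1/4 A, 1/2 B, 1/4 AB.
Rh cross +/- × +/- → 3/4 Rh+, 1/4 Rh-.
Independent loci: P(type AB, Rh-positive) = 1/4 × 3/4 = 3/16.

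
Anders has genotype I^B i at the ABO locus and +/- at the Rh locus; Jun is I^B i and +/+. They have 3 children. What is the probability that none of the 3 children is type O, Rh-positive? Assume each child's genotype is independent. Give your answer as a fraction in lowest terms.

ABO cross I^B i × I^B i → 1/4 O, 3/4 B.
Rh cross +/- × +/+ → 1 Rh+; so P(type O, Rh-positive) = 1/4 × 1 = 1/4 per child.
P(not type O, Rh-positive) = 3/4 for one child; (3/4)^3 = 27/64.

27/64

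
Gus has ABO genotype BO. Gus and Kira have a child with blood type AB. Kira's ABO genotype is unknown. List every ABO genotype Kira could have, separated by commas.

For each candidate genotype of Kira, check whether crossing it with BO can produce every observed child phenotype.
  AA → possible child types {A, AB} ✓
  AB → possible child types {A, B, AB} ✓
  AO → possible child types {O, A, B, AB} ✓
  BB → possible child types {B} ✗
  BO → possible child types {O, B} ✗
  OO → possible child types {O, B} ✗

AA, AB, AO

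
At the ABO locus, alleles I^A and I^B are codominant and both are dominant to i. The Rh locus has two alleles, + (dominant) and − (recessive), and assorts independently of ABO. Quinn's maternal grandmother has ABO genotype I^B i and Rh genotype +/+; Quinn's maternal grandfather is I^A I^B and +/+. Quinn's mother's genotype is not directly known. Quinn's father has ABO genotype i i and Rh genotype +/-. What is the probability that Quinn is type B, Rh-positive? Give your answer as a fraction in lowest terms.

1/2

Quinn's mother's ABO genotype from I^B i × I^A I^B: 1/4 I^A I^B, 1/4 I^A i, 1/4 I^B I^B, 1/4 I^B i.
Crossing each possibility with the father i i and summing P(type B): 1/4·1/2 + 1/4·0 + 1/4·1 + 1/4·1/2 = 1/2.
Similarly for Rh via the mother's Rh distribution: P(Rh+) = 1.
Independent loci: 1/2 × 1 = 1/2.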